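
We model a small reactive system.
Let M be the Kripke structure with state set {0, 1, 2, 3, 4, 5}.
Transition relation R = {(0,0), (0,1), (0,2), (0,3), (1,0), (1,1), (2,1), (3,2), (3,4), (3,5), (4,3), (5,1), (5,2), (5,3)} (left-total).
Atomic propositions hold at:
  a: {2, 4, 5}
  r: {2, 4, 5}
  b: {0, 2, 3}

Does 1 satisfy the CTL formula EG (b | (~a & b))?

No

Sat(~a) = {0, 1, 3}
Sat(~a & b) = {0, 3}
Sat(b | (~a & b)) = {0, 2, 3}
EG (b | (~a & b)): greatest fixpoint, start Z0 = {0, 2, 3}, keep only states in Sat with some successor in Z. Z1 = {0, 3}; Z2 = {0}; fixed.
Sat(EG (b | (~a & b))) = {0}
1 ∉ Sat(EG (b | (~a & b))) = {0}, so the formula does not hold at 1.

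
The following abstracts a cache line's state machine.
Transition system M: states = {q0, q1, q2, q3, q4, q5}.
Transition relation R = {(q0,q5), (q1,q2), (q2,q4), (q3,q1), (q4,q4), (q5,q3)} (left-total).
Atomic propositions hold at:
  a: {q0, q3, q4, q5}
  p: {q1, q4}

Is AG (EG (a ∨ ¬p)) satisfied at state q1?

No

Sat(¬p) = {q0, q2, q3, q5}
Sat(a ∨ ¬p) = {q0, q2, q3, q4, q5}
EG (a ∨ ¬p): greatest fixpoint, start Z0 = {q0, q2, q3, q4, q5}, keep only states in Sat with some successor in Z. Z1 = {q0, q2, q4, q5}; Z2 = {q0, q2, q4}; Z3 = {q2, q4}; fixed.
Sat(EG (a ∨ ¬p)) = {q2, q4}
AG (EG (a ∨ ¬p)): greatest fixpoint, start Z0 = {q2, q4}, keep only states in Sat with every successor in Z. Already a fixed point.
Sat(AG (EG (a ∨ ¬p))) = {q2, q4}
q1 ∉ Sat(AG (EG (a ∨ ¬p))) = {q2, q4}, so the formula does not hold at q1.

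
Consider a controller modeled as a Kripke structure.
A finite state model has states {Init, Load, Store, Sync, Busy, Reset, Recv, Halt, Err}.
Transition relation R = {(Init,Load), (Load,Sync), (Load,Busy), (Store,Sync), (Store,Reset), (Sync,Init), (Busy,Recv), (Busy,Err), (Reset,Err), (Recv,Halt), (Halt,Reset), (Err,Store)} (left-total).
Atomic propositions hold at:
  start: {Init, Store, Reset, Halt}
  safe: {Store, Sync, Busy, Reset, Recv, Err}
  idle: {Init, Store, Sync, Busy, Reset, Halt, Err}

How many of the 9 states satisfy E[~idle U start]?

5

Sat(~idle) = {Load, Recv}
E[~idle U start]: least fixpoint, start Z0 = Sat(start) = {Init, Store, Reset, Halt}, add states in Sat(~idle) with some successor in Z. Z1 = {Init, Store, Reset, Recv, Halt}; fixed.
Sat(E[~idle U start]) = {Init, Store, Reset, Recv, Halt}
|Sat(E[~idle U start])| = |{Init, Store, Reset, Recv, Halt}| = 5.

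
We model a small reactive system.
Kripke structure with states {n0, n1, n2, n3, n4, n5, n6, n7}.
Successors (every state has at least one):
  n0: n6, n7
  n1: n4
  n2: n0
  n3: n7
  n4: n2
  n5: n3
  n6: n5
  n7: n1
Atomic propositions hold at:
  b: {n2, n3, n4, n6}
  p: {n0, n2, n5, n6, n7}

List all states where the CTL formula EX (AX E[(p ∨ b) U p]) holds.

Sat(p ∨ b) = {n0, n2, n3, n4, n5, n6, n7}
E[(p ∨ b) U p]: least fixpoint, start Z0 = Sat(p) = {n0, n2, n5, n6, n7}, add states in Sat(p ∨ b) with some successor in Z. Z1 = {n0, n2, n3, n4, n5, n6, n7}; fixed.
Sat(E[(p ∨ b) U p]) = {n0, n2, n3, n4, n5, n6, n7}
Sat(AX E[(p ∨ b) U p]) = {s : every successor in {n0, n2, n3, n4, n5, n6, n7}} = {n0, n1, n2, n3, n4, n5, n6}
Sat(EX (AX E[(p ∨ b) U p])) = {s : some successor in {n0, n1, n2, n3, n4, n5, n6}} = {n0, n1, n2, n4, n5, n6, n7}

{n0, n1, n2, n4, n5, n6, n7}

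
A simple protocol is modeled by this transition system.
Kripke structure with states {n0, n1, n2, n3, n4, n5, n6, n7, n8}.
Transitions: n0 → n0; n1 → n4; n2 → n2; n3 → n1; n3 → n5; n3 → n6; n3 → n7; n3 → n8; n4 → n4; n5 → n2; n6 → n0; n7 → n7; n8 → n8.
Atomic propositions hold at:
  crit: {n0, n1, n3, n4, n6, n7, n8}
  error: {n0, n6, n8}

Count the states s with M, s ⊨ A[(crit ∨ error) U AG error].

Sat(crit ∨ error) = {n0, n1, n3, n4, n6, n7, n8}
AG error: greatest fixpoint, start Z0 = {n0, n6, n8}, keep only states in Sat with every successor in Z. Already a fixed point.
Sat(AG error) = {n0, n6, n8}
A[(crit ∨ error) U AG error]: least fixpoint, start Z0 = Sat(AG error) = {n0, n6, n8}, add states in Sat(crit ∨ error) with every successor in Z. Already a fixed point.
Sat(A[(crit ∨ error) U AG error]) = {n0, n6, n8}
|Sat(A[(crit ∨ error) U AG error])| = |{n0, n6, n8}| = 3.

3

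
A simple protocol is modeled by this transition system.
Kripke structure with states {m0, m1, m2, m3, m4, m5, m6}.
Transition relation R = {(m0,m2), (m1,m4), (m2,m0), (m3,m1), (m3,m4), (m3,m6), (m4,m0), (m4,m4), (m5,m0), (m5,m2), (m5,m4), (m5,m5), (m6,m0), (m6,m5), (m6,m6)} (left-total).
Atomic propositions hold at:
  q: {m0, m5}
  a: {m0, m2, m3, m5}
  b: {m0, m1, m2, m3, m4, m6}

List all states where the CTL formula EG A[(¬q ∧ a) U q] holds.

Sat(¬q) = {m1, m2, m3, m4, m6}
Sat(¬q ∧ a) = {m2, m3}
A[(¬q ∧ a) U q]: least fixpoint, start Z0 = Sat(q) = {m0, m5}, add states in Sat(¬q ∧ a) with every successor in Z. Z1 = {m0, m2, m5}; fixed.
Sat(A[(¬q ∧ a) U q]) = {m0, m2, m5}
EG A[(¬q ∧ a) U q]: greatest fixpoint, start Z0 = {m0, m2, m5}, keep only states in Sat with some successor in Z. Already a fixed point.
Sat(EG A[(¬q ∧ a) U q]) = {m0, m2, m5}

{m0, m2, m5}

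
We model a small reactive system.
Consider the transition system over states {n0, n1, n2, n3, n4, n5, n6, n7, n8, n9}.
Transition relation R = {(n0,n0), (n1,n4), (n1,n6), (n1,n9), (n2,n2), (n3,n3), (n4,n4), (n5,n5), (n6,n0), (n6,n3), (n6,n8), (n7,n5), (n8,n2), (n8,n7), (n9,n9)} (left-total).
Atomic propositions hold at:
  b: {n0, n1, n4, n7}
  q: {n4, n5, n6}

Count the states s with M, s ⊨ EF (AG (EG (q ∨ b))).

7

Sat(q ∨ b) = {n0, n1, n4, n5, n6, n7}
EG (q ∨ b): greatest fixpoint, start Z0 = {n0, n1, n4, n5, n6, n7}, keep only states in Sat with some successor in Z. Already a fixed point.
Sat(EG (q ∨ b)) = {n0, n1, n4, n5, n6, n7}
AG (EG (q ∨ b)): greatest fixpoint, start Z0 = {n0, n1, n4, n5, n6, n7}, keep only states in Sat with every successor in Z. Z1 = {n0, n4, n5, n7}; fixed.
Sat(AG (EG (q ∨ b))) = {n0, n4, n5, n7}
EF (AG (EG (q ∨ b))): least fixpoint, start Z0 = {n0, n4, n5, n7}, add states with some successor in Z. Z1 = {n0, n1, n4, n5, n6, n7, n8}; fixed.
Sat(EF (AG (EG (q ∨ b)))) = {n0, n1, n4, n5, n6, n7, n8}
|Sat(EF (AG (EG (q ∨ b))))| = |{n0, n1, n4, n5, n6, n7, n8}| = 7.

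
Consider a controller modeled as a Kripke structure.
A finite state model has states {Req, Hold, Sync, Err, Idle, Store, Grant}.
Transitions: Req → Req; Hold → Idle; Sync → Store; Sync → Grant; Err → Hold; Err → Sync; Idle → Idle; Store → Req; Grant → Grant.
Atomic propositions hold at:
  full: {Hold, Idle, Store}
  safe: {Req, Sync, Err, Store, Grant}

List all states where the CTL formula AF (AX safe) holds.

Sat(AX safe) = {s : every successor in {Req, Sync, Err, Store, Grant}} = {Req, Sync, Store, Grant}
AF (AX safe): least fixpoint, start Z0 = {Req, Sync, Store, Grant}, add states with every successor in Z. Already a fixed point.
Sat(AF (AX safe)) = {Req, Sync, Store, Grant}

{Req, Sync, Store, Grant}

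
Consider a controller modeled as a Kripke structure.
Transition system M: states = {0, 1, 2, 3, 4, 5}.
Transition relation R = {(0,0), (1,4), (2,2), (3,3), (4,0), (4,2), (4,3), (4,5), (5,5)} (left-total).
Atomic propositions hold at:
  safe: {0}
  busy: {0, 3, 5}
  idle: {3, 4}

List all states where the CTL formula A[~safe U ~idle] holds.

Sat(~safe) = {1, 2, 3, 4, 5}
Sat(~idle) = {0, 1, 2, 5}
A[~safe U ~idle]: least fixpoint, start Z0 = Sat(~idle) = {0, 1, 2, 5}, add states in Sat(~safe) with every successor in Z. Already a fixed point.
Sat(A[~safe U ~idle]) = {0, 1, 2, 5}

{0, 1, 2, 5}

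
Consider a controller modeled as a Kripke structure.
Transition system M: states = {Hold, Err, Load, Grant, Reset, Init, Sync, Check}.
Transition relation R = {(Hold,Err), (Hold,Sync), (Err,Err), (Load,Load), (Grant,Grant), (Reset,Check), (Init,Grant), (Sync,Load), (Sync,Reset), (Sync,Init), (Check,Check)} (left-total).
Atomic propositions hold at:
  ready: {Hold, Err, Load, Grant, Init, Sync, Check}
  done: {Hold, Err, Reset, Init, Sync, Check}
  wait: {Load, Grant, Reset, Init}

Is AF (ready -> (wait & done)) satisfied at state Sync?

No

Sat(wait & done) = {Reset, Init}
Sat(ready -> (wait & done)) = {Reset, Init}
AF (ready -> (wait & done)): least fixpoint, start Z0 = {Reset, Init}, add states with every successor in Z. Already a fixed point.
Sat(AF (ready -> (wait & done))) = {Reset, Init}
Sync ∉ Sat(AF (ready -> (wait & done))) = {Reset, Init}, so the formula does not hold at Sync.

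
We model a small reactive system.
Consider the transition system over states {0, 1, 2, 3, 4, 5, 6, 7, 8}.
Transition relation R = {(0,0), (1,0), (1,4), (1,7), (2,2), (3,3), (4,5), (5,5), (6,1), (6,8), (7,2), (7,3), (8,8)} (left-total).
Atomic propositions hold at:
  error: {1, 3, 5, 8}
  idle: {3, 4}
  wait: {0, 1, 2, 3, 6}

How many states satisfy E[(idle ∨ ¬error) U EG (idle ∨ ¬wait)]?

Sat(¬error) = {0, 2, 4, 6, 7}
Sat(idle ∨ ¬error) = {0, 2, 3, 4, 6, 7}
Sat(¬wait) = {4, 5, 7, 8}
Sat(idle ∨ ¬wait) = {3, 4, 5, 7, 8}
EG (idle ∨ ¬wait): greatest fixpoint, start Z0 = {3, 4, 5, 7, 8}, keep only states in Sat with some successor in Z. Already a fixed point.
Sat(EG (idle ∨ ¬wait)) = {3, 4, 5, 7, 8}
E[(idle ∨ ¬error) U EG (idle ∨ ¬wait)]: least fixpoint, start Z0 = Sat(EG (idle ∨ ¬wait)) = {3, 4, 5, 7, 8}, add states in Sat(idle ∨ ¬error) with some successor in Z. Z1 = {3, 4, 5, 6, 7, 8}; fixed.
Sat(E[(idle ∨ ¬error) U EG (idle ∨ ¬wait)]) = {3, 4, 5, 6, 7, 8}
|Sat(E[(idle ∨ ¬error) U EG (idle ∨ ¬wait)])| = |{3, 4, 5, 6, 7, 8}| = 6.

6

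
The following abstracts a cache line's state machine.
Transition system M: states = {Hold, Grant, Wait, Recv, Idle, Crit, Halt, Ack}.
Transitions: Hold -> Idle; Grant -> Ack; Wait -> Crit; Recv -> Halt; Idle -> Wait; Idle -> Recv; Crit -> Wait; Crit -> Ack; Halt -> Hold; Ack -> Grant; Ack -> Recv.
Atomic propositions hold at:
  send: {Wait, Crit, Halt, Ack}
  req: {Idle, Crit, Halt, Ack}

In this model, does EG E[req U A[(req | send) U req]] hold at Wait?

Sat(req | send) = {Wait, Idle, Crit, Halt, Ack}
A[(req | send) U req]: least fixpoint, start Z0 = Sat(req) = {Idle, Crit, Halt, Ack}, add states in Sat(req | send) with every successor in Z. Z1 = {Wait, Idle, Crit, Halt, Ack}; fixed.
Sat(A[(req | send) U req]) = {Wait, Idle, Crit, Halt, Ack}
E[req U A[(req | send) U req]]: least fixpoint, start Z0 = Sat(A[(req | send) U req]) = {Wait, Idle, Crit, Halt, Ack}, add states in Sat(req) with some successor in Z. Already a fixed point.
Sat(E[req U A[(req | send) U req]]) = {Wait, Idle, Crit, Halt, Ack}
EG E[req U A[(req | send) U req]]: greatest fixpoint, start Z0 = {Wait, Idle, Crit, Halt, Ack}, keep only states in Sat with some successor in Z. Z1 = {Wait, Idle, Crit}; fixed.
Sat(EG E[req U A[(req | send) U req]]) = {Wait, Idle, Crit}
Wait ∈ Sat(EG E[req U A[(req | send) U req]]) = {Wait, Idle, Crit}, so the formula holds at Wait.

Yes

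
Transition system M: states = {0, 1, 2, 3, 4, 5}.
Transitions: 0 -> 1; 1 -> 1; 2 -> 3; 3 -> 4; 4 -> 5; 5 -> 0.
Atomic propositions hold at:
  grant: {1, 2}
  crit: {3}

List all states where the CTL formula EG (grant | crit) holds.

{1}

Sat(grant | crit) = {1, 2, 3}
EG (grant | crit): greatest fixpoint, start Z0 = {1, 2, 3}, keep only states in Sat with some successor in Z. Z1 = {1, 2}; Z2 = {1}; fixed.
Sat(EG (grant | crit)) = {1}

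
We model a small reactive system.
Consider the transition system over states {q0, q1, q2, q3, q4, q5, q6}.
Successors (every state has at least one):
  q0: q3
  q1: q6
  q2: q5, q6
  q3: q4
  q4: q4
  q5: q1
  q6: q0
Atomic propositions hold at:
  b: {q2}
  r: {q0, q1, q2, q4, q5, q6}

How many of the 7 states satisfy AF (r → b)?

6

Sat(r → b) = {q2, q3}
AF (r → b): least fixpoint, start Z0 = {q2, q3}, add states with every successor in Z. Z1 = {q0, q2, q3}; Z2 = {q0, q2, q3, q6}; Z3 = {q0, q1, q2, q3, q6}; Z4 = {q0, q1, q2, q3, q5, q6}; fixed.
Sat(AF (r → b)) = {q0, q1, q2, q3, q5, q6}
|Sat(AF (r → b))| = |{q0, q1, q2, q3, q5, q6}| = 6.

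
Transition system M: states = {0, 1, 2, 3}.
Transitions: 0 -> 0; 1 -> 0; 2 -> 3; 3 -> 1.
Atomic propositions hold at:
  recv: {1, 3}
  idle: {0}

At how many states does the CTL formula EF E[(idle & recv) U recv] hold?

3

Sat(idle & recv) = ∅
E[(idle & recv) U recv]: least fixpoint, start Z0 = Sat(recv) = {1, 3}, add states in Sat(idle & recv) with some successor in Z. Already a fixed point.
Sat(E[(idle & recv) U recv]) = {1, 3}
EF E[(idle & recv) U recv]: least fixpoint, start Z0 = {1, 3}, add states with some successor in Z. Z1 = {1, 2, 3}; fixed.
Sat(EF E[(idle & recv) U recv]) = {1, 2, 3}
|Sat(EF E[(idle & recv) U recv])| = |{1, 2, 3}| = 3.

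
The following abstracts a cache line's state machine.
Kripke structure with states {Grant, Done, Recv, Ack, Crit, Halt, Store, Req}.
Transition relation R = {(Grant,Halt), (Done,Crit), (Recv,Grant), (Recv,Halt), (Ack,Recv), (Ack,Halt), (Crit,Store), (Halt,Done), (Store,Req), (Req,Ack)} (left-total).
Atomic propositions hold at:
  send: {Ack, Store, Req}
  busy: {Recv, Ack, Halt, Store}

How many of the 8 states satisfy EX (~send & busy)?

Sat(~send) = {Grant, Done, Recv, Crit, Halt}
Sat(~send & busy) = {Recv, Halt}
Sat(EX (~send & busy)) = {s : some successor in {Recv, Halt}} = {Grant, Recv, Ack}
|Sat(EX (~send & busy))| = |{Grant, Recv, Ack}| = 3.

3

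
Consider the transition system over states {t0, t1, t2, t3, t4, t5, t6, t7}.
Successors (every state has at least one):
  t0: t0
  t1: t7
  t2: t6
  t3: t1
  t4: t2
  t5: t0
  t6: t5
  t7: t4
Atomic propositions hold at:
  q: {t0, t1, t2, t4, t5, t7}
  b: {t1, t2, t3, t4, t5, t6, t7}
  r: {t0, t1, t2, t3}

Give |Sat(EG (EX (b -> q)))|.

Sat(b -> q) = {t0, t1, t2, t4, t5, t7}
Sat(EX (b -> q)) = {s : some successor in {t0, t1, t2, t4, t5, t7}} = {t0, t1, t3, t4, t5, t6, t7}
EG (EX (b -> q)): greatest fixpoint, start Z0 = {t0, t1, t3, t4, t5, t6, t7}, keep only states in Sat with some successor in Z. Z1 = {t0, t1, t3, t5, t6, t7}; Z2 = {t0, t1, t3, t5, t6}; Z3 = {t0, t3, t5, t6}; Z4 = {t0, t5, t6}; fixed.
Sat(EG (EX (b -> q))) = {t0, t5, t6}
|Sat(EG (EX (b -> q)))| = |{t0, t5, t6}| = 3.

3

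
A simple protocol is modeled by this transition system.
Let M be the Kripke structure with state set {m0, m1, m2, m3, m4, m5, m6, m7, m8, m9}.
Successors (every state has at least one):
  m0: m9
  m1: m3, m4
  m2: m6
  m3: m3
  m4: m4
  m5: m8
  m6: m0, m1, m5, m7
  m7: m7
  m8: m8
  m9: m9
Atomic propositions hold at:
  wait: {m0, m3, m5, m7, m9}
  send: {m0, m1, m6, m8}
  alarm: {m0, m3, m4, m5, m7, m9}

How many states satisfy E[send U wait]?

E[send U wait]: least fixpoint, start Z0 = Sat(wait) = {m0, m3, m5, m7, m9}, add states in Sat(send) with some successor in Z. Z1 = {m0, m1, m3, m5, m6, m7, m9}; fixed.
Sat(E[send U wait]) = {m0, m1, m3, m5, m6, m7, m9}
|Sat(E[send U wait])| = |{m0, m1, m3, m5, m6, m7, m9}| = 7.

7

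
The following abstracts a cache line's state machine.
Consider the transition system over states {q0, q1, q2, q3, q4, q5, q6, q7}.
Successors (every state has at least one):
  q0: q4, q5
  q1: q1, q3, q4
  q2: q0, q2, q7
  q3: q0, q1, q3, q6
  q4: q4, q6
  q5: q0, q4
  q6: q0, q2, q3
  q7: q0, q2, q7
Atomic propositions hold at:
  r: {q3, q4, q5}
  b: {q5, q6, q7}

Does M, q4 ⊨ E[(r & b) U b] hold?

No

Sat(r & b) = {q5}
E[(r & b) U b]: least fixpoint, start Z0 = Sat(b) = {q5, q6, q7}, add states in Sat(r & b) with some successor in Z. Already a fixed point.
Sat(E[(r & b) U b]) = {q5, q6, q7}
q4 ∉ Sat(E[(r & b) U b]) = {q5, q6, q7}, so the formula does not hold at q4.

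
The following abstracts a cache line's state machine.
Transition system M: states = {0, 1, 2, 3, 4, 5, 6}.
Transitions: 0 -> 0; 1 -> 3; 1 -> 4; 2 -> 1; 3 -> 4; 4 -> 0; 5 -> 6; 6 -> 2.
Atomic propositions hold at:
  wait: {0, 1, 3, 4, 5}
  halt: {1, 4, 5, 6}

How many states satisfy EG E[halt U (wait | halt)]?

Sat(wait | halt) = {0, 1, 3, 4, 5, 6}
E[halt U (wait | halt)]: least fixpoint, start Z0 = Sat((wait | halt)) = {0, 1, 3, 4, 5, 6}, add states in Sat(halt) with some successor in Z. Already a fixed point.
Sat(E[halt U (wait | halt)]) = {0, 1, 3, 4, 5, 6}
EG E[halt U (wait | halt)]: greatest fixpoint, start Z0 = {0, 1, 3, 4, 5, 6}, keep only states in Sat with some successor in Z. Z1 = {0, 1, 3, 4, 5}; Z2 = {0, 1, 3, 4}; fixed.
Sat(EG E[halt U (wait | halt)]) = {0, 1, 3, 4}
|Sat(EG E[halt U (wait | halt)])| = |{0, 1, 3, 4}| = 4.

4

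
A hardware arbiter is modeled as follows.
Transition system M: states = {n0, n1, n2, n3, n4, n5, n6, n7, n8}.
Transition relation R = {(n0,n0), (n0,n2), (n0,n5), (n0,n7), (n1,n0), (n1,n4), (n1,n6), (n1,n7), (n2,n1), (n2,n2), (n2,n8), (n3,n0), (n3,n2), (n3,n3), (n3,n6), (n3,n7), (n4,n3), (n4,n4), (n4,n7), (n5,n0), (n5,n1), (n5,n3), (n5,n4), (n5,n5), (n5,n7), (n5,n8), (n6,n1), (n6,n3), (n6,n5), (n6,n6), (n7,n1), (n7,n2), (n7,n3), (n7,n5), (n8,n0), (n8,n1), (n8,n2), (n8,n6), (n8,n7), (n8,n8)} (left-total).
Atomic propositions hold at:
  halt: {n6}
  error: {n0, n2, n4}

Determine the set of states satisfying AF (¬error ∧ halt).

Sat(¬error) = {n1, n3, n5, n6, n7, n8}
Sat(¬error ∧ halt) = {n6}
AF (¬error ∧ halt): least fixpoint, start Z0 = {n6}, add states with every successor in Z. Already a fixed point.
Sat(AF (¬error ∧ halt)) = {n6}

{n6}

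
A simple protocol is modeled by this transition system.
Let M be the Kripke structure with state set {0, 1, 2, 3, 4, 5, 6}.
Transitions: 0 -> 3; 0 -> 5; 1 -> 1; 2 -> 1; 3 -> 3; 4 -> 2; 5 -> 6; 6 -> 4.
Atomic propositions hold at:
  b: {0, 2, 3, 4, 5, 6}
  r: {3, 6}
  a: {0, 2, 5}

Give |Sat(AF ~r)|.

Sat(~r) = {0, 1, 2, 4, 5}
AF ~r: least fixpoint, start Z0 = {0, 1, 2, 4, 5}, add states with every successor in Z. Z1 = {0, 1, 2, 4, 5, 6}; fixed.
Sat(AF ~r) = {0, 1, 2, 4, 5, 6}
|Sat(AF ~r)| = |{0, 1, 2, 4, 5, 6}| = 6.

6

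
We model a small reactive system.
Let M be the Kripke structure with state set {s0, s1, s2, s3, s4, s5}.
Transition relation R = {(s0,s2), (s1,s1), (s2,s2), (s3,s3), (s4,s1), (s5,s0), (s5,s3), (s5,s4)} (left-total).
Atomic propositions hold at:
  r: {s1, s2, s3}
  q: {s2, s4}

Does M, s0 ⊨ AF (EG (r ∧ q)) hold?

Yes

Sat(r ∧ q) = {s2}
EG (r ∧ q): greatest fixpoint, start Z0 = {s2}, keep only states in Sat with some successor in Z. Already a fixed point.
Sat(EG (r ∧ q)) = {s2}
AF (EG (r ∧ q)): least fixpoint, start Z0 = {s2}, add states with every successor in Z. Z1 = {s0, s2}; fixed.
Sat(AF (EG (r ∧ q))) = {s0, s2}
s0 ∈ Sat(AF (EG (r ∧ q))) = {s0, s2}, so the formula holds at s0.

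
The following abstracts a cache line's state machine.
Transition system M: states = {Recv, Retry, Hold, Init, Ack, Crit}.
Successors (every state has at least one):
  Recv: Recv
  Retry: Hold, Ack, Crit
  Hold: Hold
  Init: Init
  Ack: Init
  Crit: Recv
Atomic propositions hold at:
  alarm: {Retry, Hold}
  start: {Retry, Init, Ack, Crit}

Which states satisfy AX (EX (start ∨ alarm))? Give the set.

Sat(start ∨ alarm) = {Retry, Hold, Init, Ack, Crit}
Sat(EX (start ∨ alarm)) = {s : some successor in {Retry, Hold, Init, Ack, Crit}} = {Retry, Hold, Init, Ack}
Sat(AX (EX (start ∨ alarm))) = {s : every successor in {Retry, Hold, Init, Ack}} = {Hold, Init, Ack}

{Hold, Init, Ack}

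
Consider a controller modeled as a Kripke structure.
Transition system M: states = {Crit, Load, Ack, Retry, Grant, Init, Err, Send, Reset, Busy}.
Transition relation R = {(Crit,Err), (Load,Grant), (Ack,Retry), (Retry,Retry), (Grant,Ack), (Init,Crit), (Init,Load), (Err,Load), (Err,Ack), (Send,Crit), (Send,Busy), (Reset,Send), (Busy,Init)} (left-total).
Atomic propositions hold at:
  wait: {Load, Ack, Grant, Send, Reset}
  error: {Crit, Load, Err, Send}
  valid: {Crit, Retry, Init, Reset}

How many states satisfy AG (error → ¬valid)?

Sat(¬valid) = {Load, Ack, Grant, Err, Send, Busy}
Sat(error → ¬valid) = {Load, Ack, Retry, Grant, Init, Err, Send, Reset, Busy}
AG (error → ¬valid): greatest fixpoint, start Z0 = {Load, Ack, Retry, Grant, Init, Err, Send, Reset, Busy}, keep only states in Sat with every successor in Z. Z1 = {Load, Ack, Retry, Grant, Err, Reset, Busy}; Z2 = {Load, Ack, Retry, Grant, Err}; fixed.
Sat(AG (error → ¬valid)) = {Load, Ack, Retry, Grant, Err}
|Sat(AG (error → ¬valid))| = |{Load, Ack, Retry, Grant, Err}| = 5.

5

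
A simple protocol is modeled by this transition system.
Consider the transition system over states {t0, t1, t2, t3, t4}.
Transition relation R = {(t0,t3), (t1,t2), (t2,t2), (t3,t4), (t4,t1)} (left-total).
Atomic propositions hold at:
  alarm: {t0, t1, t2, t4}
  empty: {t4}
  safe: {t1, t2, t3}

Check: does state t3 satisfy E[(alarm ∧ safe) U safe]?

Sat(alarm ∧ safe) = {t1, t2}
E[(alarm ∧ safe) U safe]: least fixpoint, start Z0 = Sat(safe) = {t1, t2, t3}, add states in Sat(alarm ∧ safe) with some successor in Z. Already a fixed point.
Sat(E[(alarm ∧ safe) U safe]) = {t1, t2, t3}
t3 ∈ Sat(E[(alarm ∧ safe) U safe]) = {t1, t2, t3}, so the formula holds at t3.

Yes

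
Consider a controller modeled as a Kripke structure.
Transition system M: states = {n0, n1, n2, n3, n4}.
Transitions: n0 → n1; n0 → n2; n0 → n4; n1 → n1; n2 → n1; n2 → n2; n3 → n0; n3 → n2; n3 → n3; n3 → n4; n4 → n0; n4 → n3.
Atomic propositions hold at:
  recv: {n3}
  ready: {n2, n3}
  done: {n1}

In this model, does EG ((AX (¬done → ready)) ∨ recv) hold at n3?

Sat(¬done) = {n0, n2, n3, n4}
Sat(¬done → ready) = {n1, n2, n3}
Sat(AX (¬done → ready)) = {s : every successor in {n1, n2, n3}} = {n1, n2}
Sat((AX (¬done → ready)) ∨ recv) = {n1, n2, n3}
EG ((AX (¬done → ready)) ∨ recv): greatest fixpoint, start Z0 = {n1, n2, n3}, keep only states in Sat with some successor in Z. Already a fixed point.
Sat(EG ((AX (¬done → ready)) ∨ recv)) = {n1, n2, n3}
n3 ∈ Sat(EG ((AX (¬done → ready)) ∨ recv)) = {n1, n2, n3}, so the formula holds at n3.

Yes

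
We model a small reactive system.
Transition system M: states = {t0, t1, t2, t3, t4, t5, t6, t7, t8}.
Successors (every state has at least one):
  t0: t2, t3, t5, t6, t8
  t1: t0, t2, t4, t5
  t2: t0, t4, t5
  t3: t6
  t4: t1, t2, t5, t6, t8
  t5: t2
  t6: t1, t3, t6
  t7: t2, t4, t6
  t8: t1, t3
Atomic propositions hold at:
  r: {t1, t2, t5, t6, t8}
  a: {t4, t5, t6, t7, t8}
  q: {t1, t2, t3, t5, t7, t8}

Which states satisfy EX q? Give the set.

{t0, t1, t2, t4, t5, t6, t7, t8}

Sat(EX q) = {s : some successor in {t1, t2, t3, t5, t7, t8}} = {t0, t1, t2, t4, t5, t6, t7, t8}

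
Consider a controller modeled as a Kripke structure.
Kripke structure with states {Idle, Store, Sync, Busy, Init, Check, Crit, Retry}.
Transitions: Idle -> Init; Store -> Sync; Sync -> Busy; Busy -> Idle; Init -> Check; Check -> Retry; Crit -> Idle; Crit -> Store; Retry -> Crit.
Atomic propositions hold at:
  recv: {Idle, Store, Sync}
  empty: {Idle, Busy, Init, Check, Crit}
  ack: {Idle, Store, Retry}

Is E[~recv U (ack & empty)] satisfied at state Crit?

Sat(~recv) = {Busy, Init, Check, Crit, Retry}
Sat(ack & empty) = {Idle}
E[~recv U (ack & empty)]: least fixpoint, start Z0 = Sat((ack & empty)) = {Idle}, add states in Sat(~recv) with some successor in Z. Z1 = {Idle, Busy, Crit}; Z2 = {Idle, Busy, Crit, Retry}; Z3 = {Idle, Busy, Check, Crit, Retry}; Z4 = {Idle, Busy, Init, Check, Crit, Retry}; fixed.
Sat(E[~recv U (ack & empty)]) = {Idle, Busy, Init, Check, Crit, Retry}
Crit ∈ Sat(E[~recv U (ack & empty)]) = {Idle, Busy, Init, Check, Crit, Retry}, so the formula holds at Crit.

Yes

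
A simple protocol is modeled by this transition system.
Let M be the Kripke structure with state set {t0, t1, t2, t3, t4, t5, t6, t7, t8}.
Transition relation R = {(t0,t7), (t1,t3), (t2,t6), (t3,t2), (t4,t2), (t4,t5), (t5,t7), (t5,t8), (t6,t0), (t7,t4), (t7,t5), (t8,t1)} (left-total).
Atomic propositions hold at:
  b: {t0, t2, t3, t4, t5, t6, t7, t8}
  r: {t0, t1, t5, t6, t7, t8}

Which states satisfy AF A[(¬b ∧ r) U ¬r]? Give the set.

Sat(¬b) = {t1}
Sat(¬b ∧ r) = {t1}
Sat(¬r) = {t2, t3, t4}
A[(¬b ∧ r) U ¬r]: least fixpoint, start Z0 = Sat(¬r) = {t2, t3, t4}, add states in Sat(¬b ∧ r) with every successor in Z. Z1 = {t1, t2, t3, t4}; fixed.
Sat(A[(¬b ∧ r) U ¬r]) = {t1, t2, t3, t4}
AF A[(¬b ∧ r) U ¬r]: least fixpoint, start Z0 = {t1, t2, t3, t4}, add states with every successor in Z. Z1 = {t1, t2, t3, t4, t8}; fixed.
Sat(AF A[(¬b ∧ r) U ¬r]) = {t1, t2, t3, t4, t8}

{t1, t2, t3, t4, t8}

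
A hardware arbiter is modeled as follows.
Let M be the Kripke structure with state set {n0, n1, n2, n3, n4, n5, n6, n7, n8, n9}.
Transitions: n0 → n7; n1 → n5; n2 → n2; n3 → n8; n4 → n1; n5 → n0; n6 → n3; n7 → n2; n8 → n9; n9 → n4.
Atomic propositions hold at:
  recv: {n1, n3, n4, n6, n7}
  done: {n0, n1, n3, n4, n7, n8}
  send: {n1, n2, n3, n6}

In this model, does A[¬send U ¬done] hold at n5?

Sat(¬send) = {n0, n4, n5, n7, n8, n9}
Sat(¬done) = {n2, n5, n6, n9}
A[¬send U ¬done]: least fixpoint, start Z0 = Sat(¬done) = {n2, n5, n6, n9}, add states in Sat(¬send) with every successor in Z. Z1 = {n2, n5, n6, n7, n8, n9}; Z2 = {n0, n2, n5, n6, n7, n8, n9}; fixed.
Sat(A[¬send U ¬done]) = {n0, n2, n5, n6, n7, n8, n9}
n5 ∈ Sat(A[¬send U ¬done]) = {n0, n2, n5, n6, n7, n8, n9}, so the formula holds at n5.

Yes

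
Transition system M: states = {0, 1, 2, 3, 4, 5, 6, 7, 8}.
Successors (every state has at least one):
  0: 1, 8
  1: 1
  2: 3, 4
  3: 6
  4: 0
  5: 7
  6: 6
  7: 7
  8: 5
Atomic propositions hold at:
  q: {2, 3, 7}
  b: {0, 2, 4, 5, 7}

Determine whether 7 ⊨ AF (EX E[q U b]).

Yes

E[q U b]: least fixpoint, start Z0 = Sat(b) = {0, 2, 4, 5, 7}, add states in Sat(q) with some successor in Z. Already a fixed point.
Sat(E[q U b]) = {0, 2, 4, 5, 7}
Sat(EX E[q U b]) = {s : some successor in {0, 2, 4, 5, 7}} = {2, 4, 5, 7, 8}
AF (EX E[q U b]): least fixpoint, start Z0 = {2, 4, 5, 7, 8}, add states with every successor in Z. Already a fixed point.
Sat(AF (EX E[q U b])) = {2, 4, 5, 7, 8}
7 ∈ Sat(AF (EX E[q U b])) = {2, 4, 5, 7, 8}, so the formula holds at 7.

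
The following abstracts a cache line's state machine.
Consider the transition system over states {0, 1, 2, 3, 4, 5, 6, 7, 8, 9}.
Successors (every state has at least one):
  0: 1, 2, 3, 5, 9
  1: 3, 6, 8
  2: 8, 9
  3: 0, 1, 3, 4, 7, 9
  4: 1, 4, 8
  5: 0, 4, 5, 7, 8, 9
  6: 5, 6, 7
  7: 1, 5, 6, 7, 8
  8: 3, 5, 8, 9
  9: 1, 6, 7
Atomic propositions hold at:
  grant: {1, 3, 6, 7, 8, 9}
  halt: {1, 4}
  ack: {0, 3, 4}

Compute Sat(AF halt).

{1, 4}

AF halt: least fixpoint, start Z0 = {1, 4}, add states with every successor in Z. Already a fixed point.
Sat(AF halt) = {1, 4}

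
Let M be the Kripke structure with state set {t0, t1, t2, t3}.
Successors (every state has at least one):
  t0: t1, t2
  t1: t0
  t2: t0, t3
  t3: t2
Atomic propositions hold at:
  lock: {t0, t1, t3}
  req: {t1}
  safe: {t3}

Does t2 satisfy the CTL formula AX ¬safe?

Sat(¬safe) = {t0, t1, t2}
Sat(AX ¬safe) = {s : every successor in {t0, t1, t2}} = {t0, t1, t3}
t2 ∉ Sat(AX ¬safe) = {t0, t1, t3}, so the formula does not hold at t2.

No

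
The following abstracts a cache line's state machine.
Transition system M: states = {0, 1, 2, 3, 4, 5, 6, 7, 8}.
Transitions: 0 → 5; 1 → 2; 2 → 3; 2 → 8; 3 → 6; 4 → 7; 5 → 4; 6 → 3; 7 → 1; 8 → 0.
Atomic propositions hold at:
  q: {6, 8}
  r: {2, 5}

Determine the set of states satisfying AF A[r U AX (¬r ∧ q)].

{3, 6}

Sat(¬r) = {0, 1, 3, 4, 6, 7, 8}
Sat(¬r ∧ q) = {6, 8}
Sat(AX (¬r ∧ q)) = {s : every successor in {6, 8}} = {3}
A[r U AX (¬r ∧ q)]: least fixpoint, start Z0 = Sat(AX (¬r ∧ q)) = {3}, add states in Sat(r) with every successor in Z. Already a fixed point.
Sat(A[r U AX (¬r ∧ q)]) = {3}
AF A[r U AX (¬r ∧ q)]: least fixpoint, start Z0 = {3}, add states with every successor in Z. Z1 = {3, 6}; fixed.
Sat(AF A[r U AX (¬r ∧ q)]) = {3, 6}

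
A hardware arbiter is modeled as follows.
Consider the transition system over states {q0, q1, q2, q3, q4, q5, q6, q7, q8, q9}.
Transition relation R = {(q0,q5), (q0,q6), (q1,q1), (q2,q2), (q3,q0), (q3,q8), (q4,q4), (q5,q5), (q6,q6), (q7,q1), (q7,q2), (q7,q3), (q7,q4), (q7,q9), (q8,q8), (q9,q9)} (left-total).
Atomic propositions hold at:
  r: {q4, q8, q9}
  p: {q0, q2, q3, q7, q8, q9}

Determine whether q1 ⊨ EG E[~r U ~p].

Sat(~r) = {q0, q1, q2, q3, q5, q6, q7}
Sat(~p) = {q1, q4, q5, q6}
E[~r U ~p]: least fixpoint, start Z0 = Sat(~p) = {q1, q4, q5, q6}, add states in Sat(~r) with some successor in Z. Z1 = {q0, q1, q4, q5, q6, q7}; Z2 = {q0, q1, q3, q4, q5, q6, q7}; fixed.
Sat(E[~r U ~p]) = {q0, q1, q3, q4, q5, q6, q7}
EG E[~r U ~p]: greatest fixpoint, start Z0 = {q0, q1, q3, q4, q5, q6, q7}, keep only states in Sat with some successor in Z. Already a fixed point.
Sat(EG E[~r U ~p]) = {q0, q1, q3, q4, q5, q6, q7}
q1 ∈ Sat(EG E[~r U ~p]) = {q0, q1, q3, q4, q5, q6, q7}, so the formula holds at q1.

Yes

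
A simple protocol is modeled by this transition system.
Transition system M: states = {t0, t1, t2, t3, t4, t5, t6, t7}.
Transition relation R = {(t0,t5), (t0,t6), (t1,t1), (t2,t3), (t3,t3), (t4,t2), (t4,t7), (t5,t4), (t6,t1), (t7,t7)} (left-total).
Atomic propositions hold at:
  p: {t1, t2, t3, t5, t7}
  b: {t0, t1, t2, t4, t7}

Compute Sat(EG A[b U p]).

{t1, t2, t3, t4, t5, t7}

A[b U p]: least fixpoint, start Z0 = Sat(p) = {t1, t2, t3, t5, t7}, add states in Sat(b) with every successor in Z. Z1 = {t1, t2, t3, t4, t5, t7}; fixed.
Sat(A[b U p]) = {t1, t2, t3, t4, t5, t7}
EG A[b U p]: greatest fixpoint, start Z0 = {t1, t2, t3, t4, t5, t7}, keep only states in Sat with some successor in Z. Already a fixed point.
Sat(EG A[b U p]) = {t1, t2, t3, t4, t5, t7}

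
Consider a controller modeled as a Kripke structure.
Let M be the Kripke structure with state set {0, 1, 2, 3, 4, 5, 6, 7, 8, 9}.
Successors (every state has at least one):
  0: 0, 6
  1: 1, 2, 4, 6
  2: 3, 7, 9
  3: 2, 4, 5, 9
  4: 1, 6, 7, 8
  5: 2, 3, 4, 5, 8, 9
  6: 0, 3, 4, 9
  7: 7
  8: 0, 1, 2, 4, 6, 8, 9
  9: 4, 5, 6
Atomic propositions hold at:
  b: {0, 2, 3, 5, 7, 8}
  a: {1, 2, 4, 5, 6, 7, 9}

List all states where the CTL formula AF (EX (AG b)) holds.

AG b: greatest fixpoint, start Z0 = {0, 2, 3, 5, 7, 8}, keep only states in Sat with every successor in Z. Z1 = {7}; fixed.
Sat(AG b) = {7}
Sat(EX (AG b)) = {s : some successor in {7}} = {2, 4, 7}
AF (EX (AG b)): least fixpoint, start Z0 = {2, 4, 7}, add states with every successor in Z. Already a fixed point.
Sat(AF (EX (AG b))) = {2, 4, 7}

{2, 4, 7}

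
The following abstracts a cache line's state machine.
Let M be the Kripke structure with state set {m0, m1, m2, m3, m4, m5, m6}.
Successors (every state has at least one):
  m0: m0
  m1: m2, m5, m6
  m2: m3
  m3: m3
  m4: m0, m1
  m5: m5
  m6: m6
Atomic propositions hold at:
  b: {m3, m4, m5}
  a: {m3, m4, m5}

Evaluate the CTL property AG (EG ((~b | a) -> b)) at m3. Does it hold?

Yes

Sat(~b) = {m0, m1, m2, m6}
Sat(~b | a) = {m0, m1, m2, m3, m4, m5, m6}
Sat((~b | a) -> b) = {m3, m4, m5}
EG ((~b | a) -> b): greatest fixpoint, start Z0 = {m3, m4, m5}, keep only states in Sat with some successor in Z. Z1 = {m3, m5}; fixed.
Sat(EG ((~b | a) -> b)) = {m3, m5}
AG (EG ((~b | a) -> b)): greatest fixpoint, start Z0 = {m3, m5}, keep only states in Sat with every successor in Z. Already a fixed point.
Sat(AG (EG ((~b | a) -> b))) = {m3, m5}
m3 ∈ Sat(AG (EG ((~b | a) -> b))) = {m3, m5}, so the formula holds at m3.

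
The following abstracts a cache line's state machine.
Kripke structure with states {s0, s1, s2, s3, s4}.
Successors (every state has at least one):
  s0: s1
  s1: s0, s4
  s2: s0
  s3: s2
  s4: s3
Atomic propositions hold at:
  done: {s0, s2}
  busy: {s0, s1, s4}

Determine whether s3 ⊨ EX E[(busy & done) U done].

Sat(busy & done) = {s0}
E[(busy & done) U done]: least fixpoint, start Z0 = Sat(done) = {s0, s2}, add states in Sat(busy & done) with some successor in Z. Already a fixed point.
Sat(E[(busy & done) U done]) = {s0, s2}
Sat(EX E[(busy & done) U done]) = {s : some successor in {s0, s2}} = {s1, s2, s3}
s3 ∈ Sat(EX E[(busy & done) U done]) = {s1, s2, s3}, so the formula holds at s3.

Yes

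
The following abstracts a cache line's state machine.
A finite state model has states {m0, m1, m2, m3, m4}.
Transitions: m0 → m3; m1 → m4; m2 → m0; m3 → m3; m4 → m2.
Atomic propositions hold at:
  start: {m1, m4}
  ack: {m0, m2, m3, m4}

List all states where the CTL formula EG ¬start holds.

{m0, m2, m3}

Sat(¬start) = {m0, m2, m3}
EG ¬start: greatest fixpoint, start Z0 = {m0, m2, m3}, keep only states in Sat with some successor in Z. Already a fixed point.
Sat(EG ¬start) = {m0, m2, m3}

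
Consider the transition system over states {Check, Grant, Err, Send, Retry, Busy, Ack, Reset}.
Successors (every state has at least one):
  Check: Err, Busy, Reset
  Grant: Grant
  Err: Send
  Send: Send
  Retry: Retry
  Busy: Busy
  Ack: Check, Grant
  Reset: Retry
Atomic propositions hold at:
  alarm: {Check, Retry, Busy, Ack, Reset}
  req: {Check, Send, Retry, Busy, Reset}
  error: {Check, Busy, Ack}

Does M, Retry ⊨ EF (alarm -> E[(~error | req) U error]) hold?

Sat(~error) = {Grant, Err, Send, Retry, Reset}
Sat(~error | req) = {Check, Grant, Err, Send, Retry, Busy, Reset}
E[(~error | req) U error]: least fixpoint, start Z0 = Sat(error) = {Check, Busy, Ack}, add states in Sat(~error | req) with some successor in Z. Already a fixed point.
Sat(E[(~error | req) U error]) = {Check, Busy, Ack}
Sat(alarm -> E[(~error | req) U error]) = {Check, Grant, Err, Send, Busy, Ack}
EF (alarm -> E[(~error | req) U error]): least fixpoint, start Z0 = {Check, Grant, Err, Send, Busy, Ack}, add states with some successor in Z. Already a fixed point.
Sat(EF (alarm -> E[(~error | req) U error])) = {Check, Grant, Err, Send, Busy, Ack}
Retry ∉ Sat(EF (alarm -> E[(~error | req) U error])) = {Check, Grant, Err, Send, Busy, Ack}, so the formula does not hold at Retry.

No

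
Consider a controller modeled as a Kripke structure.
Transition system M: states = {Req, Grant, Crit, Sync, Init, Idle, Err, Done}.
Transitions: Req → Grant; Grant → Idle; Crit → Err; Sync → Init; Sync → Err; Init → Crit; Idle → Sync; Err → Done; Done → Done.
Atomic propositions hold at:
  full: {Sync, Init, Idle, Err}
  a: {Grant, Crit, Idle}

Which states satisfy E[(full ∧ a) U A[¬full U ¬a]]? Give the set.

Sat(full ∧ a) = {Idle}
Sat(¬full) = {Req, Grant, Crit, Done}
Sat(¬a) = {Req, Sync, Init, Err, Done}
A[¬full U ¬a]: least fixpoint, start Z0 = Sat(¬a) = {Req, Sync, Init, Err, Done}, add states in Sat(¬full) with every successor in Z. Z1 = {Req, Crit, Sync, Init, Err, Done}; fixed.
Sat(A[¬full U ¬a]) = {Req, Crit, Sync, Init, Err, Done}
E[(full ∧ a) U A[¬full U ¬a]]: least fixpoint, start Z0 = Sat(A[¬full U ¬a]) = {Req, Crit, Sync, Init, Err, Done}, add states in Sat(full ∧ a) with some successor in Z. Z1 = {Req, Crit, Sync, Init, Idle, Err, Done}; fixed.
Sat(E[(full ∧ a) U A[¬full U ¬a]]) = {Req, Crit, Sync, Init, Idle, Err, Done}

{Req, Crit, Sync, Init, Idle, Err, Done}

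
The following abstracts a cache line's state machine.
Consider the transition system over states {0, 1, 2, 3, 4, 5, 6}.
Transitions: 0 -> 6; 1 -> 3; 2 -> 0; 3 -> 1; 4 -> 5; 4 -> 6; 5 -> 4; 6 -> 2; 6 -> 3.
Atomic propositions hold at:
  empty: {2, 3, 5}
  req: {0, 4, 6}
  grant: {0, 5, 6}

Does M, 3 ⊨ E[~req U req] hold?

No

Sat(~req) = {1, 2, 3, 5}
E[~req U req]: least fixpoint, start Z0 = Sat(req) = {0, 4, 6}, add states in Sat(~req) with some successor in Z. Z1 = {0, 2, 4, 5, 6}; fixed.
Sat(E[~req U req]) = {0, 2, 4, 5, 6}
3 ∉ Sat(E[~req U req]) = {0, 2, 4, 5, 6}, so the formula does not hold at 3.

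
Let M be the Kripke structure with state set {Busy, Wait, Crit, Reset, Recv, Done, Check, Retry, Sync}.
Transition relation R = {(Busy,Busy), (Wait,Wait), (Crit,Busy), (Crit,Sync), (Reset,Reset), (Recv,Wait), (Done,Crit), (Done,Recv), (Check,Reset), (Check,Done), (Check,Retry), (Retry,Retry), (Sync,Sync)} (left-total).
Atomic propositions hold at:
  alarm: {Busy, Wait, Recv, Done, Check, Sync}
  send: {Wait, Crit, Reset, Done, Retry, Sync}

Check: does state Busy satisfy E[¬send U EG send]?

Sat(¬send) = {Busy, Recv, Check}
EG send: greatest fixpoint, start Z0 = {Wait, Crit, Reset, Done, Retry, Sync}, keep only states in Sat with some successor in Z. Already a fixed point.
Sat(EG send) = {Wait, Crit, Reset, Done, Retry, Sync}
E[¬send U EG send]: least fixpoint, start Z0 = Sat(EG send) = {Wait, Crit, Reset, Done, Retry, Sync}, add states in Sat(¬send) with some successor in Z. Z1 = {Wait, Crit, Reset, Recv, Done, Check, Retry, Sync}; fixed.
Sat(E[¬send U EG send]) = {Wait, Crit, Reset, Recv, Done, Check, Retry, Sync}
Busy ∉ Sat(E[¬send U EG send]) = {Wait, Crit, Reset, Recv, Done, Check, Retry, Sync}, so the formula does not hold at Busy.

No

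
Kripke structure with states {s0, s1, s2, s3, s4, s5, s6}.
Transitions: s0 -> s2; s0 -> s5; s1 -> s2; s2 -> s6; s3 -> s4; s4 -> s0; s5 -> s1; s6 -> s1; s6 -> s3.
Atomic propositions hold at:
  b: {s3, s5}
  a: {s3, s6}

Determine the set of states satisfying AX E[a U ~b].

{s1, s2, s3, s4, s5, s6}

Sat(~b) = {s0, s1, s2, s4, s6}
E[a U ~b]: least fixpoint, start Z0 = Sat(~b) = {s0, s1, s2, s4, s6}, add states in Sat(a) with some successor in Z. Z1 = {s0, s1, s2, s3, s4, s6}; fixed.
Sat(E[a U ~b]) = {s0, s1, s2, s3, s4, s6}
Sat(AX E[a U ~b]) = {s : every successor in {s0, s1, s2, s3, s4, s6}} = {s1, s2, s3, s4, s5, s6}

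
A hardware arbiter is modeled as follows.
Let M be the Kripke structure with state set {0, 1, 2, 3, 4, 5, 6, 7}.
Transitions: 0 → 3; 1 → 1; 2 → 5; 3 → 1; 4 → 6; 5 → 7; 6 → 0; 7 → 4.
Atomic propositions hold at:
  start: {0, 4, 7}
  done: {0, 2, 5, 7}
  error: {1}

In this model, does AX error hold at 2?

No

Sat(AX error) = {s : every successor in {1}} = {1, 3}
2 ∉ Sat(AX error) = {1, 3}, so the formula does not hold at 2.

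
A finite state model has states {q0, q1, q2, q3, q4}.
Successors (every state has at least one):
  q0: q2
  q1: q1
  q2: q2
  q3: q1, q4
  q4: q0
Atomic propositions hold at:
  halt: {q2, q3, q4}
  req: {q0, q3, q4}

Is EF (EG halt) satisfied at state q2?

EG halt: greatest fixpoint, start Z0 = {q2, q3, q4}, keep only states in Sat with some successor in Z. Z1 = {q2, q3}; Z2 = {q2}; fixed.
Sat(EG halt) = {q2}
EF (EG halt): least fixpoint, start Z0 = {q2}, add states with some successor in Z. Z1 = {q0, q2}; Z2 = {q0, q2, q4}; Z3 = {q0, q2, q3, q4}; fixed.
Sat(EF (EG halt)) = {q0, q2, q3, q4}
q2 ∈ Sat(EF (EG halt)) = {q0, q2, q3, q4}, so the formula holds at q2.

Yes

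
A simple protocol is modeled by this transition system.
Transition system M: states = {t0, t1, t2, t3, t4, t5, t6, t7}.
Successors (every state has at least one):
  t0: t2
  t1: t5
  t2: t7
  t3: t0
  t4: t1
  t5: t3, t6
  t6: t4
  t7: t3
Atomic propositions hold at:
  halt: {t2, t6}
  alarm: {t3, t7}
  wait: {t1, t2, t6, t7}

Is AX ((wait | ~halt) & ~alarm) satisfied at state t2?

No

Sat(~halt) = {t0, t1, t3, t4, t5, t7}
Sat(wait | ~halt) = {t0, t1, t2, t3, t4, t5, t6, t7}
Sat(~alarm) = {t0, t1, t2, t4, t5, t6}
Sat((wait | ~halt) & ~alarm) = {t0, t1, t2, t4, t5, t6}
Sat(AX ((wait | ~halt) & ~alarm)) = {s : every successor in {t0, t1, t2, t4, t5, t6}} = {t0, t1, t3, t4, t6}
t2 ∉ Sat(AX ((wait | ~halt) & ~alarm)) = {t0, t1, t3, t4, t6}, so the formula does not hold at t2.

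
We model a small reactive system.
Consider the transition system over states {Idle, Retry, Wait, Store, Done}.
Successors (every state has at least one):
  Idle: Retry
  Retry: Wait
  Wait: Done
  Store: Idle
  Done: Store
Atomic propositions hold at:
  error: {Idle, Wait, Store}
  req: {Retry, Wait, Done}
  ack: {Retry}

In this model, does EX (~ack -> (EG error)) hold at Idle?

Sat(~ack) = {Idle, Wait, Store, Done}
EG error: greatest fixpoint, start Z0 = {Idle, Wait, Store}, keep only states in Sat with some successor in Z. Z1 = {Store}; Z2 = ∅; fixed.
Sat(EG error) = ∅
Sat(~ack -> (EG error)) = {Retry}
Sat(EX (~ack -> (EG error))) = {s : some successor in {Retry}} = {Idle}
Idle ∈ Sat(EX (~ack -> (EG error))) = {Idle}, so the formula holds at Idle.

Yes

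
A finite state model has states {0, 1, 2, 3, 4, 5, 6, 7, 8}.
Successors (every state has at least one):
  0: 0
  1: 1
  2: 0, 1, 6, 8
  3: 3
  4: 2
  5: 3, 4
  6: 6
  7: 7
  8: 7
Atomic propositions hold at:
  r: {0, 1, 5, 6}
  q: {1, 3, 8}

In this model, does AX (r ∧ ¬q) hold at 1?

Sat(¬q) = {0, 2, 4, 5, 6, 7}
Sat(r ∧ ¬q) = {0, 5, 6}
Sat(AX (r ∧ ¬q)) = {s : every successor in {0, 5, 6}} = {0, 6}
1 ∉ Sat(AX (r ∧ ¬q)) = {0, 6}, so the formula does not hold at 1.

No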